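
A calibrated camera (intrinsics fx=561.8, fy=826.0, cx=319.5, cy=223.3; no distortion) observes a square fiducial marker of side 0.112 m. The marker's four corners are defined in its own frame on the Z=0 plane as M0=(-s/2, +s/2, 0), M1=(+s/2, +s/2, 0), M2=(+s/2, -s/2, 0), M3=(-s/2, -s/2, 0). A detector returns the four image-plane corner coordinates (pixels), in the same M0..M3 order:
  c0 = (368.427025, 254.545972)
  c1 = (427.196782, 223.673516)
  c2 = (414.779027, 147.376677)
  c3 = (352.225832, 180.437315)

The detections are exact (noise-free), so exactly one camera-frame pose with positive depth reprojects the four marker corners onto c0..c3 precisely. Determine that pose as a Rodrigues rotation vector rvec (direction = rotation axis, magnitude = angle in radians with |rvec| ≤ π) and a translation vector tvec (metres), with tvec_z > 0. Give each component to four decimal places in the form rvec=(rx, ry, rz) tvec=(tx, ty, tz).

rvec=(0.5807, -0.0807, -0.3406) tvec=(0.1244, -0.0244, 0.9798)

Intrinsics K: fx=561.8, fy=826.0, cx=319.5, cy=223.3
Marker side s = 0.112 m; corners in marker frame (Z=0):
  M0 = (-0.0560, +0.0560, 0)
  M1 = (+0.0560, +0.0560, 0)
  M2 = (+0.0560, -0.0560, 0)
  M3 = (-0.0560, -0.0560, 0)
Detected image corners:
  c0 = (368.427025, 254.545972) px
  c1 = (427.196782, 223.673516) px
  c2 = (414.779027, 147.376677) px
  c3 = (352.225832, 180.437315) px
Planar DLT: solve 8×8 A·h = b for H (H[2,2]=1):
  H  [+532.89246 +347.26263 +390.84663]
  H  [-289.33614 +784.65338 +202.71016]
  H  [-0.02098 +0.56182 +1.00000]
B = K⁻¹H; ‖b₁‖=1.020644, ‖b₂‖=1.020644; λ = 2/(‖b₁‖+‖b₂‖) = 0.979773, sign → tz>0 ⇒ λ=+0.979773
r₁ = λ·B[:,0] = (+0.94105,-0.33764,-0.02056); r₂ = λ·B[:,1] = (+0.29257,+0.78192,+0.55046)
r₃ = r₁×r₂ = (-0.16978,-0.52402,+0.83461); SVD([r₁ r₂ r₃]) → R = UVᵀ:
  R  [+0.94105 +0.29257 -0.16978]
  R  [-0.33764 +0.78192 -0.52402]
  R  [-0.02056 +0.55046 +0.83461]
t = (+0.12443, -0.02442, +0.97977) m
tr R = 2.557579; θ = arccos((tr R − 1)/2) = 0.678063 rad = 38.850°
axis k = ((R−Rᵀ)₃₂, (R−Rᵀ)₁₃, (R−Rᵀ)₂₁) / (2 sinθ) = (+0.856452, -0.118947, -0.502336)
rvec = θ·k = (+0.580728, -0.080654, -0.340615)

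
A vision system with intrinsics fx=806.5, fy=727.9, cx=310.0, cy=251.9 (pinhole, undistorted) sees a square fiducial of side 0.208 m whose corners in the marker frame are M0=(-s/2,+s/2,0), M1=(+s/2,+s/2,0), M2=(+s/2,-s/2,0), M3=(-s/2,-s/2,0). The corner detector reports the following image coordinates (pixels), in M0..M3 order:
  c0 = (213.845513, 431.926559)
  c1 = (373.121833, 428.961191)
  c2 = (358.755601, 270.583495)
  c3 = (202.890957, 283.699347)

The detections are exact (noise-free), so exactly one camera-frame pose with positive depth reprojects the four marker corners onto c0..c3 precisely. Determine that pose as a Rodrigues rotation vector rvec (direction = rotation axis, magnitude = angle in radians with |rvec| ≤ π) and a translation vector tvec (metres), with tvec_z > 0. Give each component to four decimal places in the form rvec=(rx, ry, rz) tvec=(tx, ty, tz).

rvec=(-0.0644, 0.3298, -0.0891) tvec=(-0.0315, 0.1384, 0.9935)

Intrinsics K: fx=806.5, fy=727.9, cx=310.0, cy=251.9
Marker side s = 0.208 m; corners in marker frame (Z=0):
  M0 = (-0.1040, +0.1040, 0)
  M1 = (+0.1040, +0.1040, 0)
  M2 = (+0.1040, -0.1040, 0)
  M3 = (-0.1040, -0.1040, 0)
Detected image corners:
  c0 = (213.845513, 431.926559) px
  c1 = (373.121833, 428.961191) px
  c2 = (358.755601, 270.583495) px
  c3 = (202.890957, 283.699347) px
Planar DLT: solve 8×8 A·h = b for H (H[2,2]=1):
  H  [+664.89723 +38.14014 +284.46013]
  H  [-152.92804 +708.55027 +353.30416]
  H  [-0.32243 -0.07819 +1.00000]
B = K⁻¹H; ‖b₁‖=1.006502, ‖b₂‖=1.006502; λ = 2/(‖b₁‖+‖b₂‖) = 0.993540, sign → tz>0 ⇒ λ=+0.993540
r₁ = λ·B[:,0] = (+0.94223,-0.09788,-0.32035); r₂ = λ·B[:,1] = (+0.07685,+0.99401,-0.07768)
r₃ = r₁×r₂ = (+0.32603,+0.04858,+0.94411); SVD([r₁ r₂ r₃]) → R = UVᵀ:
  R  [+0.94223 +0.07685 +0.32603]
  R  [-0.09788 +0.99401 +0.04858]
  R  [-0.32035 -0.07768 +0.94411]
t = (-0.03146, +0.13841, +0.99354) m
tr R = 2.880353; θ = arccos((tr R − 1)/2) = 0.347648 rad = 19.919°
axis k = ((R−Rᵀ)₃₂, (R−Rᵀ)₁₃, (R−Rᵀ)₂₁) / (2 sinθ) = (-0.185305, +0.948635, -0.256426)
rvec = θ·k = (-0.064421, +0.329791, -0.089146)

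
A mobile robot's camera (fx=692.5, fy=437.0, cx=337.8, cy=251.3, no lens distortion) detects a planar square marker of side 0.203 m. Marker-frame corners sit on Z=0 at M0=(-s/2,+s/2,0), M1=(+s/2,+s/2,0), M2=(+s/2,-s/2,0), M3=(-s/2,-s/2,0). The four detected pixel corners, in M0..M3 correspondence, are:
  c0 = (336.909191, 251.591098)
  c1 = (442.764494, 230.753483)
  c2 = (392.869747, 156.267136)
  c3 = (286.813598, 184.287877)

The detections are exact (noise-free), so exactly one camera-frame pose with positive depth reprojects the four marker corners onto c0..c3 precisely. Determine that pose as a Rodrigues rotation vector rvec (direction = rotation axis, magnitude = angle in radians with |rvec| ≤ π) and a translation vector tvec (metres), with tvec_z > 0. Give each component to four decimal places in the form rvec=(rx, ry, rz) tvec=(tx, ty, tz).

rvec=(0.3447, 0.4575, -0.3640) tvec=(0.0414, -0.1149, 1.1337)

Intrinsics K: fx=692.5, fy=437.0, cx=337.8, cy=251.3
Marker side s = 0.203 m; corners in marker frame (Z=0):
  M0 = (-0.1015, +0.1015, 0)
  M1 = (+0.1015, +0.1015, 0)
  M2 = (+0.1015, -0.1015, 0)
  M3 = (-0.1015, -0.1015, 0)
Detected image corners:
  c0 = (336.909191, 251.591098) px
  c1 = (442.764494, 230.753483) px
  c2 = (392.869747, 156.267136) px
  c3 = (286.813598, 184.287877) px
Planar DLT: solve 8×8 A·h = b for H (H[2,2]=1):
  H  [+366.31763 +323.13962 +363.07996]
  H  [-207.71397 +391.79588 +207.01146]
  H  [-0.42655 +0.21060 +1.00000]
B = K⁻¹H; ‖b₁‖=0.882097, ‖b₂‖=0.882097; λ = 2/(‖b₁‖+‖b₂‖) = 1.133662, sign → tz>0 ⇒ λ=+1.133662
r₁ = λ·B[:,0] = (+0.83556,-0.26078,-0.48356); r₂ = λ·B[:,1] = (+0.41253,+0.87910,+0.23875)
r₃ = r₁×r₂ = (+0.36284,-0.39898,+0.84212); SVD([r₁ r₂ r₃]) → R = UVᵀ:
  R  [+0.83556 +0.41253 +0.36284]
  R  [-0.26078 +0.87910 -0.39898]
  R  [-0.48356 +0.23875 +0.84212]
t = (+0.04138, -0.11489, +1.13366) m
tr R = 2.556780; θ = arccos((tr R − 1)/2) = 0.678699 rad = 38.887°
axis k = ((R−Rᵀ)₃₂, (R−Rᵀ)₁₃, (R−Rᵀ)₂₁) / (2 sinθ) = (+0.507926, +0.674117, -0.536262)
rvec = θ·k = (+0.344729, +0.457523, -0.363960)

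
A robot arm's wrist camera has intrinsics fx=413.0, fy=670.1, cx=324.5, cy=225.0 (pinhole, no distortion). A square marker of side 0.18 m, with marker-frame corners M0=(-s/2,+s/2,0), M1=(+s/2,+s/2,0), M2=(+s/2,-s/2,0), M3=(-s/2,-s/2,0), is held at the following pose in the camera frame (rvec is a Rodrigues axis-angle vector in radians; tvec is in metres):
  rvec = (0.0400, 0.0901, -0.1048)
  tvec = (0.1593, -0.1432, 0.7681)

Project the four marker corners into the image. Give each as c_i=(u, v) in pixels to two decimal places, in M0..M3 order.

c0=(366.74, 186.72) c1=(464.15, 169.67) c2=(454.88, 10.80) c3=(356.87, 31.39)

Intrinsics K: fx=413.0, fy=670.1, cx=324.5, cy=225.0
Marker side s = 0.18 m; corners in marker frame (Z=0):
  M0 = (-0.0900, +0.0900, 0)
  M1 = (+0.0900, +0.0900, 0)
  M2 = (+0.0900, -0.0900, 0)
  M3 = (-0.0900, -0.0900, 0)
rvec = (0.0400, 0.0901, -0.1048), |rvec| = θ = 0.14388 rad = 8.244°
Rodrigues: sinθ=0.14338, 1−cosθ=0.01033; R = I + sinθ·[k]× + (1−cosθ)·[k]×²:
    [+0.99047 +0.10624 +0.08770]
    [-0.10264 +0.99372 -0.04458]
    [-0.09188 +0.03515 +0.99515]
t = (0.1593, -0.1432, 0.7681) m
M0: Pc = R·M0+t = (+0.07972, -0.04453, +0.77953); u = 413.0·(+0.07972)/0.77953 + 324.5 = 366.7357, v = 670.1·(-0.04453)/0.77953 + 225.0 = 186.7232
M1: Pc = R·M1+t = (+0.25800, -0.06300, +0.76299); u = 413.0·(+0.25800)/0.76299 + 324.5 = 464.1543, v = 670.1·(-0.06300)/0.76299 + 225.0 = 169.6677
M2: Pc = R·M2+t = (+0.23888, -0.24187, +0.75667); u = 413.0·(+0.23888)/0.75667 + 324.5 = 454.8845, v = 670.1·(-0.24187)/0.75667 + 225.0 = 10.7993
M3: Pc = R·M3+t = (+0.06060, -0.22340, +0.77321); u = 413.0·(+0.06060)/0.77321 + 324.5 = 356.8671, v = 670.1·(-0.22340)/0.77321 + 225.0 = 31.3926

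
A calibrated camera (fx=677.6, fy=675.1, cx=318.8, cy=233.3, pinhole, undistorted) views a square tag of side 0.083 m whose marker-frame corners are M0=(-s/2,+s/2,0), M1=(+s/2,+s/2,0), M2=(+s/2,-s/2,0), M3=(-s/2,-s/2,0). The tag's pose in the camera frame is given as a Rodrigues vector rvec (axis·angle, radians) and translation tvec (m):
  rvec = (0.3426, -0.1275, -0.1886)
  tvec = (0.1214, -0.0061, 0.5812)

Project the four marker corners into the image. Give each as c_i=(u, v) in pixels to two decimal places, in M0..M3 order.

c0=(419.20, 279.82) c1=(509.37, 260.07) c2=(502.98, 170.64) c3=(408.15, 190.17)

Intrinsics K: fx=677.6, fy=675.1, cx=318.8, cy=233.3
Marker side s = 0.083 m; corners in marker frame (Z=0):
  M0 = (-0.0415, +0.0415, 0)
  M1 = (+0.0415, +0.0415, 0)
  M2 = (+0.0415, -0.0415, 0)
  M3 = (-0.0415, -0.0415, 0)
rvec = (0.3426, -0.1275, -0.1886), |rvec| = θ = 0.41134 rad = 23.568°
Rodrigues: sinθ=0.39984, 1−cosθ=0.08341; R = I + sinθ·[k]× + (1−cosθ)·[k]×²:
    [+0.97445 +0.16179 -0.15579]
    [-0.20486 +0.92460 -0.32117]
    [+0.09208 +0.34487 +0.93412]
t = (0.1214, -0.0061, 0.5812) m
M0: Pc = R·M0+t = (+0.08767, +0.04077, +0.59169); u = 677.6·(+0.08767)/0.59169 + 318.8 = 419.2044, v = 675.1·(+0.04077)/0.59169 + 233.3 = 279.8202
M1: Pc = R·M1+t = (+0.16855, +0.02377, +0.59933); u = 677.6·(+0.16855)/0.59933 + 318.8 = 509.3653, v = 675.1·(+0.02377)/0.59933 + 233.3 = 260.0740
M2: Pc = R·M2+t = (+0.15513, -0.05297, +0.57071); u = 677.6·(+0.15513)/0.57071 + 318.8 = 502.9795, v = 675.1·(-0.05297)/0.57071 + 233.3 = 170.6379
M3: Pc = R·M3+t = (+0.07425, -0.03597, +0.56307); u = 677.6·(+0.07425)/0.56307 + 318.8 = 408.1484, v = 675.1·(-0.03597)/0.56307 + 233.3 = 190.1740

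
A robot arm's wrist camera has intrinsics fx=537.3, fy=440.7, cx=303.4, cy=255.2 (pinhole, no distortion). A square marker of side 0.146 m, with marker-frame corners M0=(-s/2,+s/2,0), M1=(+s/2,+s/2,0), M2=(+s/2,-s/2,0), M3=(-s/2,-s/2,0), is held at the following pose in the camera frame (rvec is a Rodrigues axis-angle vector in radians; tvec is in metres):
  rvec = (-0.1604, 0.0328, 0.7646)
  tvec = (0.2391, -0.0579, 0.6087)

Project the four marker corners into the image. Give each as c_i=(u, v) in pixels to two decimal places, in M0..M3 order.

Intrinsics K: fx=537.3, fy=440.7, cx=303.4, cy=255.2
Marker side s = 0.146 m; corners in marker frame (Z=0):
  M0 = (-0.0730, +0.0730, 0)
  M1 = (+0.0730, +0.0730, 0)
  M2 = (+0.0730, -0.0730, 0)
  M3 = (-0.0730, -0.0730, 0)
rvec = (-0.1604, 0.0328, 0.7646), |rvec| = θ = 0.78193 rad = 44.801°
Rodrigues: sinθ=0.70465, 1−cosθ=0.29045; R = I + sinθ·[k]× + (1−cosθ)·[k]×²:
    [+0.72178 -0.69153 -0.02870]
    [+0.68653 +0.71006 +0.15646]
    [-0.08782 -0.13263 +0.98727]
t = (0.2391, -0.0579, 0.6087) m
M0: Pc = R·M0+t = (+0.13593, -0.05618, +0.60543); u = 537.3·(+0.13593)/0.60543 + 303.4 = 424.0326, v = 440.7·(-0.05618)/0.60543 + 255.2 = 214.3042
M1: Pc = R·M1+t = (+0.24131, +0.04405, +0.59261); u = 537.3·(+0.24131)/0.59261 + 303.4 = 522.1869, v = 440.7·(+0.04405)/0.59261 + 255.2 = 287.9596
M2: Pc = R·M2+t = (+0.34227, -0.05962, +0.61197); u = 537.3·(+0.34227)/0.61197 + 303.4 = 603.9082, v = 440.7·(-0.05962)/0.61197 + 255.2 = 212.2674
M3: Pc = R·M3+t = (+0.23689, -0.15985, +0.62479); u = 537.3·(+0.23689)/0.62479 + 303.4 = 507.1190, v = 440.7·(-0.15985)/0.62479 + 255.2 = 142.4480

c0=(424.03, 214.30) c1=(522.19, 287.96) c2=(603.91, 212.27) c3=(507.12, 142.45)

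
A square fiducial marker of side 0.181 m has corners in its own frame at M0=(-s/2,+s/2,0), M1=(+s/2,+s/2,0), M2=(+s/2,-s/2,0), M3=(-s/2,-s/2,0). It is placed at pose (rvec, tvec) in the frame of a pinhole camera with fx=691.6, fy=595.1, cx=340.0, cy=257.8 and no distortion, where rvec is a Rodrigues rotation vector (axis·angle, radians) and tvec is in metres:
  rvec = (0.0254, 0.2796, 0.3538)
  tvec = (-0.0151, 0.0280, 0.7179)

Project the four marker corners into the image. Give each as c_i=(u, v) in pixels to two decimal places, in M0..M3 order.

Intrinsics K: fx=691.6, fy=595.1, cx=340.0, cy=257.8
Marker side s = 0.181 m; corners in marker frame (Z=0):
  M0 = (-0.0905, +0.0905, 0)
  M1 = (+0.0905, +0.0905, 0)
  M2 = (+0.0905, -0.0905, 0)
  M3 = (-0.0905, -0.0905, 0)
rvec = (0.0254, 0.2796, 0.3538), |rvec| = θ = 0.45166 rad = 25.878°
Rodrigues: sinθ=0.43646, 1−cosθ=0.10028; R = I + sinθ·[k]× + (1−cosθ)·[k]×²:
    [+0.90004 -0.33840 +0.27461]
    [+0.34538 +0.93815 +0.02408]
    [-0.26577 +0.07317 +0.96125]
t = (-0.0151, 0.0280, 0.7179) m
M0: Pc = R·M0+t = (-0.12718, +0.08165, +0.74857); u = 691.6·(-0.12718)/0.74857 + 340.0 = 222.5005, v = 595.1·(+0.08165)/0.74857 + 257.8 = 322.7064
M1: Pc = R·M1+t = (+0.03573, +0.14416, +0.70047); u = 691.6·(+0.03573)/0.70047 + 340.0 = 375.2759, v = 595.1·(+0.14416)/0.70047 + 257.8 = 380.2745
M2: Pc = R·M2+t = (+0.09698, -0.02565, +0.68723); u = 691.6·(+0.09698)/0.68723 + 340.0 = 437.5965, v = 595.1·(-0.02565)/0.68723 + 257.8 = 235.5924
M3: Pc = R·M3+t = (-0.06593, -0.08816, +0.73533); u = 691.6·(-0.06593)/0.73533 + 340.0 = 277.9924, v = 595.1·(-0.08816)/0.73533 + 257.8 = 186.4524

c0=(222.50, 322.71) c1=(375.28, 380.27) c2=(437.60, 235.59) c3=(277.99, 186.45)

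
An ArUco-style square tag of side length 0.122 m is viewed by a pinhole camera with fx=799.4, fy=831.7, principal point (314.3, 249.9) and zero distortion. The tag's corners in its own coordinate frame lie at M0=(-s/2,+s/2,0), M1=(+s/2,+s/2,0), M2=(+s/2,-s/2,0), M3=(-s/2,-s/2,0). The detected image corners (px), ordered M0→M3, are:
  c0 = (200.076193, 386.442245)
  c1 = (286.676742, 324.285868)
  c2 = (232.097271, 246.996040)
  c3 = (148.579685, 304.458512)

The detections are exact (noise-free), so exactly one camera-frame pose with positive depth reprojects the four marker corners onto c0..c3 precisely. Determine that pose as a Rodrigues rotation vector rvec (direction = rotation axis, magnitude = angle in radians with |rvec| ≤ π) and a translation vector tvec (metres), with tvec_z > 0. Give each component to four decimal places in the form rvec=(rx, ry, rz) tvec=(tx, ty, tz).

rvec=(-0.4460, -0.0425, -0.6197) tvec=(-0.1173, 0.0743, 0.9602)

Intrinsics K: fx=799.4, fy=831.7, cx=314.3, cy=249.9
Marker side s = 0.122 m; corners in marker frame (Z=0):
  M0 = (-0.0610, +0.0610, 0)
  M1 = (+0.0610, +0.0610, 0)
  M2 = (+0.0610, -0.0610, 0)
  M3 = (-0.0610, -0.0610, 0)
Detected image corners:
  c0 = (200.076193, 386.442245) px
  c1 = (286.676742, 324.285868) px
  c2 = (232.097271, 246.996040) px
  c3 = (148.579685, 304.458512) px
Planar DLT: solve 8×8 A·h = b for H (H[2,2]=1):
  H  [+735.29214 +346.50342 +216.65766]
  H  [-433.88671 +523.96601 +314.23284]
  H  [+0.17708 -0.40751 +1.00000]
B = K⁻¹H; ‖b₁‖=1.041475, ‖b₂‖=1.041475; λ = 2/(‖b₁‖+‖b₂‖) = 0.960177, sign → tz>0 ⇒ λ=+0.960177
r₁ = λ·B[:,0] = (+0.81633,-0.55200,+0.17003); r₂ = λ·B[:,1] = (+0.57003,+0.72247,-0.39128)
r₃ = r₁×r₂ = (+0.09315,+0.41633,+0.90443); SVD([r₁ r₂ r₃]) → R = UVᵀ:
  R  [+0.81633 +0.57003 +0.09315]
  R  [-0.55200 +0.72247 +0.41633]
  R  [+0.17003 -0.39128 +0.90443]
t = (-0.11728, +0.07427, +0.96018) m
tr R = 2.443228; θ = arccos((tr R − 1)/2) = 0.764666 rad = 43.812°
axis k = ((R−Rᵀ)₃₂, (R−Rᵀ)₁₃, (R−Rᵀ)₂₁) / (2 sinθ) = (-0.583283, -0.055526, -0.810369)
rvec = θ·k = (-0.446016, -0.042459, -0.619661)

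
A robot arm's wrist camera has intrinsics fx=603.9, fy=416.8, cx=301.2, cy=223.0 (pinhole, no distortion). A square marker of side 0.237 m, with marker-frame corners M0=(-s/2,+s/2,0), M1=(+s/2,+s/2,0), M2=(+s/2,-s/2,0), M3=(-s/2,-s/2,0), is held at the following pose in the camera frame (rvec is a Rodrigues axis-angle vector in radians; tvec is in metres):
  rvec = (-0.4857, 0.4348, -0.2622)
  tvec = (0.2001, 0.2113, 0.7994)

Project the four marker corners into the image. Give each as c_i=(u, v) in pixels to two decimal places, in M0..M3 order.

c0=(388.54, 411.63) c1=(577.78, 384.93) c2=(513.18, 258.40) c3=(354.73, 292.87)

Intrinsics K: fx=603.9, fy=416.8, cx=301.2, cy=223.0
Marker side s = 0.237 m; corners in marker frame (Z=0):
  M0 = (-0.1185, +0.1185, 0)
  M1 = (+0.1185, +0.1185, 0)
  M2 = (+0.1185, -0.1185, 0)
  M3 = (-0.1185, -0.1185, 0)
rvec = (-0.4857, 0.4348, -0.2622), |rvec| = θ = 0.70264 rad = 40.258°
Rodrigues: sinθ=0.64624, 1−cosθ=0.23686; R = I + sinθ·[k]× + (1−cosθ)·[k]×²:
    [+0.87632 +0.13983 +0.46099]
    [-0.34247 +0.85384 +0.39201]
    [-0.33880 -0.50141 +0.79612]
t = (0.2001, 0.2113, 0.7994) m
M0: Pc = R·M0+t = (+0.11283, +0.35306, +0.78013); u = 603.9·(+0.11283)/0.78013 + 301.2 = 388.5393, v = 416.8·(+0.35306)/0.78013 + 223.0 = 411.6304
M1: Pc = R·M1+t = (+0.32051, +0.27190, +0.69984); u = 603.9·(+0.32051)/0.69984 + 301.2 = 577.7767, v = 416.8·(+0.27190)/0.69984 + 223.0 = 384.9333
M2: Pc = R·M2+t = (+0.28737, +0.06954, +0.81867); u = 603.9·(+0.28737)/0.81867 + 301.2 = 513.1840, v = 416.8·(+0.06954)/0.81867 + 223.0 = 258.4029
M3: Pc = R·M3+t = (+0.07969, +0.15070, +0.89896); u = 603.9·(+0.07969)/0.89896 + 301.2 = 354.7310, v = 416.8·(+0.15070)/0.89896 + 223.0 = 292.8726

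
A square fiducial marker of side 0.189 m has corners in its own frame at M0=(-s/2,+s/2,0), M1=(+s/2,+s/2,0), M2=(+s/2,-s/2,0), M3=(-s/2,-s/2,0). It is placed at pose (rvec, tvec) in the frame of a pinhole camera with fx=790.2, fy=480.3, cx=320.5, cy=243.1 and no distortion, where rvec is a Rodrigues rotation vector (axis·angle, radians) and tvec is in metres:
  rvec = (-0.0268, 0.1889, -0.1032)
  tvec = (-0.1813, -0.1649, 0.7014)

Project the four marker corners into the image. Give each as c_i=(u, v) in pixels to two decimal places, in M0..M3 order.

Intrinsics K: fx=790.2, fy=480.3, cx=320.5, cy=243.1
Marker side s = 0.189 m; corners in marker frame (Z=0):
  M0 = (-0.0945, +0.0945, 0)
  M1 = (+0.0945, +0.0945, 0)
  M2 = (+0.0945, -0.0945, 0)
  M3 = (-0.0945, -0.0945, 0)
rvec = (-0.0268, 0.1889, -0.1032), |rvec| = θ = 0.21691 rad = 12.428°
Rodrigues: sinθ=0.21522, 1−cosθ=0.02343; R = I + sinθ·[k]× + (1−cosθ)·[k]×²:
    [+0.97692 +0.09987 +0.18880]
    [-0.10491 +0.99434 +0.01688]
    [-0.18604 -0.03630 +0.98187]
t = (-0.1813, -0.1649, 0.7014) m
M0: Pc = R·M0+t = (-0.26418, -0.06102, +0.71555); u = 790.2·(-0.26418)/0.71555 + 320.5 = 28.7581, v = 480.3·(-0.06102)/0.71555 + 243.1 = 202.1410
M1: Pc = R·M1+t = (-0.07954, -0.08085, +0.68039); u = 790.2·(-0.07954)/0.68039 + 320.5 = 228.1193, v = 480.3·(-0.08085)/0.68039 + 243.1 = 186.0268
M2: Pc = R·M2+t = (-0.09842, -0.26878, +0.68725); u = 790.2·(-0.09842)/0.68725 + 320.5 = 207.3382, v = 480.3·(-0.26878)/0.68725 + 243.1 = 55.2573
M3: Pc = R·M3+t = (-0.28306, -0.24895, +0.72241); u = 790.2·(-0.28306)/0.72241 + 320.5 = 10.8818, v = 480.3·(-0.24895)/0.72241 + 243.1 = 77.5836

c0=(28.76, 202.14) c1=(228.12, 186.03) c2=(207.34, 55.26) c3=(10.88, 77.58)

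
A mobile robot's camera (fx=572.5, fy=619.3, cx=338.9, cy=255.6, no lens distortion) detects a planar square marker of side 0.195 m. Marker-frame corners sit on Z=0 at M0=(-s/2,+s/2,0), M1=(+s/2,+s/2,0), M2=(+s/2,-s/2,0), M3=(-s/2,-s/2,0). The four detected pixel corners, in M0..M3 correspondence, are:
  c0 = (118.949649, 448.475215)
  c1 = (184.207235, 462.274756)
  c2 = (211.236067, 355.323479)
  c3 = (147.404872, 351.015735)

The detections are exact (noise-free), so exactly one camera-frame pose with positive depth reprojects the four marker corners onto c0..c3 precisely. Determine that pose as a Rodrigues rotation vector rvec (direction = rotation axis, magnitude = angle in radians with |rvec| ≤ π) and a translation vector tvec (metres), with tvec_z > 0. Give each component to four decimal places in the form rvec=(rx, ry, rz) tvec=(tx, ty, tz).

rvec=(-0.4177, 0.5615, 0.0786) tvec=(-0.3609, 0.2811, 1.1845)

Intrinsics K: fx=572.5, fy=619.3, cx=338.9, cy=255.6
Marker side s = 0.195 m; corners in marker frame (Z=0):
  M0 = (-0.0975, +0.0975, 0)
  M1 = (+0.0975, +0.0975, 0)
  M2 = (+0.0975, -0.0975, 0)
  M3 = (-0.0975, -0.0975, 0)
Detected image corners:
  c0 = (118.949649, 448.475215) px
  c1 = (184.207235, 462.274756) px
  c2 = (211.236067, 355.323479) px
  c3 = (147.404872, 351.015735) px
Planar DLT: solve 8×8 A·h = b for H (H[2,2]=1):
  H  [+256.58150 -193.11512 +164.45063]
  H  [-135.86353 +399.20895 +402.54760]
  H  [-0.44912 -0.30637 +1.00000]
B = K⁻¹H; ‖b₁‖=0.844224, ‖b₂‖=0.844224; λ = 2/(‖b₁‖+‖b₂‖) = 1.184519, sign → tz>0 ⇒ λ=+1.184519
r₁ = λ·B[:,0] = (+0.84579,-0.04030,-0.53199); r₂ = λ·B[:,1] = (-0.18474,+0.91333,-0.36290)
r₃ = r₁×r₂ = (+0.50051,+0.40521,+0.76505); SVD([r₁ r₂ r₃]) → R = UVᵀ:
  R  [+0.84579 -0.18474 +0.50051]
  R  [-0.04030 +0.91333 +0.40521]
  R  [-0.53199 -0.36290 +0.76505]
t = (-0.36094, +0.28106, +1.18452) m
tr R = 2.524172; θ = arccos((tr R − 1)/2) = 0.704268 rad = 40.352°
axis k = ((R−Rᵀ)₃₂, (R−Rᵀ)₁₃, (R−Rᵀ)₂₁) / (2 sinθ) = (-0.593158, +0.797322, +0.111541)
rvec = θ·k = (-0.417742, +0.561528, +0.078555)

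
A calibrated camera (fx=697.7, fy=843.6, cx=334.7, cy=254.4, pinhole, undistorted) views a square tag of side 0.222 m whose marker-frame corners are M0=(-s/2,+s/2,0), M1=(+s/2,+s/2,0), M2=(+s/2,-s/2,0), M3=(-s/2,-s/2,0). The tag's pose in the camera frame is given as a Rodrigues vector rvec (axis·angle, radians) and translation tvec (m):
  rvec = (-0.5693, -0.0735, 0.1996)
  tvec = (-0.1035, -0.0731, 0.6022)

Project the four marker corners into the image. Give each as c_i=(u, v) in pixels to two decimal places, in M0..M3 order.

Intrinsics K: fx=697.7, fy=843.6, cx=334.7, cy=254.4
Marker side s = 0.222 m; corners in marker frame (Z=0):
  M0 = (-0.1110, +0.1110, 0)
  M1 = (+0.1110, +0.1110, 0)
  M2 = (+0.1110, -0.1110, 0)
  M3 = (-0.1110, -0.1110, 0)
rvec = (-0.5693, -0.0735, 0.1996), |rvec| = θ = 0.60774 rad = 34.821°
Rodrigues: sinθ=0.57101, 1−cosθ=0.17906; R = I + sinθ·[k]× + (1−cosθ)·[k]×²:
    [+0.97807 -0.16725 -0.12415]
    [+0.20782 +0.82356 +0.52778]
    [+0.01397 -0.54201 +0.84026]
t = (-0.1035, -0.0731, 0.6022) m
M0: Pc = R·M0+t = (-0.23063, -0.00475, +0.54049); u = 697.7·(-0.23063)/0.54049 + 334.7 = 36.9851, v = 843.6·(-0.00475)/0.54049 + 254.4 = 246.9812
M1: Pc = R·M1+t = (-0.01350, +0.04138, +0.54359); u = 697.7·(-0.01350)/0.54359 + 334.7 = 317.3731, v = 843.6·(+0.04138)/0.54359 + 254.4 = 318.6239
M2: Pc = R·M2+t = (+0.02363, -0.14145, +0.66391); u = 697.7·(+0.02363)/0.66391 + 334.7 = 359.5329, v = 843.6·(-0.14145)/0.66391 + 254.4 = 74.6710
M3: Pc = R·M3+t = (-0.19350, -0.18758, +0.66081); u = 697.7·(-0.19350)/0.66081 + 334.7 = 130.3981, v = 843.6·(-0.18758)/0.66081 + 254.4 = 14.9287

c0=(36.99, 246.98) c1=(317.37, 318.62) c2=(359.53, 74.67) c3=(130.40, 14.93)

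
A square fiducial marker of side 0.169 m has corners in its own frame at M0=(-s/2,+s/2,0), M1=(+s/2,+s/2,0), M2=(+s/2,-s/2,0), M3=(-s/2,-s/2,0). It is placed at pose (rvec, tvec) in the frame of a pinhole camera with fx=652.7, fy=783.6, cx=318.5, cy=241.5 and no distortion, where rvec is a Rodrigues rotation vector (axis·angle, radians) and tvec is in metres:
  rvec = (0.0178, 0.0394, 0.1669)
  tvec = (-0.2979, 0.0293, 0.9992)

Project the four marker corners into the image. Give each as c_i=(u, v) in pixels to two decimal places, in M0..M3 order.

Intrinsics K: fx=652.7, fy=783.6, cx=318.5, cy=241.5
Marker side s = 0.169 m; corners in marker frame (Z=0):
  M0 = (-0.0845, +0.0845, 0)
  M1 = (+0.0845, +0.0845, 0)
  M2 = (+0.0845, -0.0845, 0)
  M3 = (-0.0845, -0.0845, 0)
rvec = (0.0178, 0.0394, 0.1669), |rvec| = θ = 0.17241 rad = 9.878°
Rodrigues: sinθ=0.17156, 1−cosθ=0.01483; R = I + sinθ·[k]× + (1−cosθ)·[k]×²:
    [+0.98533 -0.16572 +0.04069]
    [+0.16642 +0.98595 -0.01443]
    [-0.03772 +0.02099 +0.99907]
t = (-0.2979, 0.0293, 0.9992) m
M0: Pc = R·M0+t = (-0.39516, +0.09855, +1.00416); u = 652.7·(-0.39516)/1.00416 + 318.5 = 61.6451, v = 783.6·(+0.09855)/1.00416 + 241.5 = 318.4036
M1: Pc = R·M1+t = (-0.22864, +0.12668, +0.99779); u = 652.7·(-0.22864)/0.99779 + 318.5 = 168.9335, v = 783.6·(+0.12668)/0.99779 + 241.5 = 340.9832
M2: Pc = R·M2+t = (-0.20064, -0.03995, +0.99424); u = 652.7·(-0.20064)/0.99424 + 318.5 = 186.7862, v = 783.6·(-0.03995)/0.99424 + 241.5 = 210.0139
M3: Pc = R·M3+t = (-0.36716, -0.06808, +1.00061); u = 652.7·(-0.36716)/1.00061 + 318.5 = 79.0037, v = 783.6·(-0.06808)/1.00061 + 241.5 = 188.1888

c0=(61.65, 318.40) c1=(168.93, 340.98) c2=(186.79, 210.01) c3=(79.00, 188.19)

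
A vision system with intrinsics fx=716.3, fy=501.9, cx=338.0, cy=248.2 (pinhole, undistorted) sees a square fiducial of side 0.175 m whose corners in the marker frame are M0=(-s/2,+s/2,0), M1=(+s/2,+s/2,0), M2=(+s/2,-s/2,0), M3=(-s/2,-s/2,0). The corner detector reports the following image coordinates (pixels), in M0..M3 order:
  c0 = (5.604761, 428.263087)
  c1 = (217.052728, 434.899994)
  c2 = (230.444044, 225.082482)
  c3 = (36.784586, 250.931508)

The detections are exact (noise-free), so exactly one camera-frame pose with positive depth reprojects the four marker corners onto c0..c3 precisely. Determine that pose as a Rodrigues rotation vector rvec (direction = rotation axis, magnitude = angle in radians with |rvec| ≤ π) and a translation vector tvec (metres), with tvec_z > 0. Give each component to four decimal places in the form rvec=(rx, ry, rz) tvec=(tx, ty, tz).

Intrinsics K: fx=716.3, fy=501.9, cx=338.0, cy=248.2
Marker side s = 0.175 m; corners in marker frame (Z=0):
  M0 = (-0.0875, +0.0875, 0)
  M1 = (+0.0875, +0.0875, 0)
  M2 = (+0.0875, -0.0875, 0)
  M3 = (-0.0875, -0.0875, 0)
Detected image corners:
  c0 = (5.604761, 428.263087) px
  c1 = (217.052728, 434.899994) px
  c2 = (230.444044, 225.082482) px
  c3 = (36.784586, 250.931508) px
Planar DLT: solve 8×8 A·h = b for H (H[2,2]=1):
  H  [+1033.57494 -206.53642 +114.30018]
  H  [-391.05787 +893.65386 +330.03825]
  H  [-0.98928 -0.61068 +1.00000]
B = K⁻¹H; ‖b₁‖=2.170226, ‖b₂‖=2.170226; λ = 2/(‖b₁‖+‖b₂‖) = 0.460781, sign → tz>0 ⇒ λ=+0.460781
r₁ = λ·B[:,0] = (+0.87998,-0.13360,-0.45584); r₂ = λ·B[:,1] = (-0.00008,+0.95959,-0.28139)
r₃ = r₁×r₂ = (+0.47502,+0.24765,+0.84441); SVD([r₁ r₂ r₃]) → R = UVᵀ:
  R  [+0.87998 -0.00008 +0.47502]
  R  [-0.13360 +0.95959 +0.24765]
  R  [-0.45584 -0.28139 +0.84441]
t = (-0.14390, +0.07513, +0.46078) m
tr R = 2.683979; θ = arccos((tr R − 1)/2) = 0.569836 rad = 32.649°
axis k = ((R−Rᵀ)₃₂, (R−Rᵀ)₁₃, (R−Rᵀ)₂₁) / (2 sinθ) = (-0.490314, +0.862717, -0.123740)
rvec = θ·k = (-0.279399, +0.491607, -0.070512)

rvec=(-0.2794, 0.4916, -0.0705) tvec=(-0.1439, 0.0751, 0.4608)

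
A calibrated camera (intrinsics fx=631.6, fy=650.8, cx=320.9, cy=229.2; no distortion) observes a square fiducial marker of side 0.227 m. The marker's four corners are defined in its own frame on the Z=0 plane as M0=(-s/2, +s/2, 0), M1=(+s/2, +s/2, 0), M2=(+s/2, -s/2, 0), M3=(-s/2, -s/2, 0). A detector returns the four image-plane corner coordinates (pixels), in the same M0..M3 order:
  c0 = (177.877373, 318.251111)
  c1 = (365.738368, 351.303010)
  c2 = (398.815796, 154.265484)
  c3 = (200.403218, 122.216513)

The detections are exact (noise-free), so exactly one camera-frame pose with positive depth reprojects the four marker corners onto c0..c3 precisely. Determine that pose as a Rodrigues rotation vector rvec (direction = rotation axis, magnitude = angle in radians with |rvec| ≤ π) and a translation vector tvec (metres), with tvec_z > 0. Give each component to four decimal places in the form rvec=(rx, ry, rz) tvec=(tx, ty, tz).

rvec=(0.1664, 0.0580, 0.1572) tvec=(-0.0419, 0.0110, 0.7307)

Intrinsics K: fx=631.6, fy=650.8, cx=320.9, cy=229.2
Marker side s = 0.227 m; corners in marker frame (Z=0):
  M0 = (-0.1135, +0.1135, 0)
  M1 = (+0.1135, +0.1135, 0)
  M2 = (+0.1135, -0.1135, 0)
  M3 = (-0.1135, -0.1135, 0)
Detected image corners:
  c0 = (177.877373, 318.251111) px
  c1 = (365.738368, 351.303010) px
  c2 = (398.815796, 154.265484) px
  c3 = (200.403218, 122.216513) px
Planar DLT: solve 8×8 A·h = b for H (H[2,2]=1):
  H  [+832.81458 -56.05547 +284.67542]
  H  [+129.05133 +920.63066 +238.98312]
  H  [-0.06089 +0.23191 +1.00000]
B = K⁻¹H; ‖b₁‖=1.368643, ‖b₂‖=1.368643; λ = 2/(‖b₁‖+‖b₂‖) = 0.730650, sign → tz>0 ⇒ λ=+0.730650
r₁ = λ·B[:,0] = (+0.98602,+0.16055,-0.04449); r₂ = λ·B[:,1] = (-0.15094,+0.97391,+0.16944)
r₃ = r₁×r₂ = (+0.07053,-0.16036,+0.98454); SVD([r₁ r₂ r₃]) → R = UVᵀ:
  R  [+0.98602 -0.15094 +0.07053]
  R  [+0.16055 +0.97391 -0.16036]
  R  [-0.04449 +0.16944 +0.98454]
t = (-0.04191, +0.01098, +0.73065) m
tr R = 2.944473; θ = arccos((tr R − 1)/2) = 0.236191 rad = 13.533°
axis k = ((R−Rᵀ)₃₂, (R−Rᵀ)₁₃, (R−Rᵀ)₂₁) / (2 sinθ) = (+0.704705, +0.245771, +0.665573)
rvec = θ·k = (+0.166445, +0.058049, +0.157202)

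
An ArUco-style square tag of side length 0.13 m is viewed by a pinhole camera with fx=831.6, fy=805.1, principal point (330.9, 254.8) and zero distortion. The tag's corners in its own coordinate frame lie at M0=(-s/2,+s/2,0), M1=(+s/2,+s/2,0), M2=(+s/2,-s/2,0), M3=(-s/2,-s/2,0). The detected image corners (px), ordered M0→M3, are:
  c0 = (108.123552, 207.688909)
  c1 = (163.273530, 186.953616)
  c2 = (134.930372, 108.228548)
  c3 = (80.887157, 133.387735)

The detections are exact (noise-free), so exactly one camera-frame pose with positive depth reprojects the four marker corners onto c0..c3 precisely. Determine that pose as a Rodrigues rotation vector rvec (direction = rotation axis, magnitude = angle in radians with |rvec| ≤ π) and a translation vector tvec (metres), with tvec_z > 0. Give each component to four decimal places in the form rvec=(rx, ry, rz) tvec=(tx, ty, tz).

rvec=(0.1724, 0.5751, -0.2889) tvec=(-0.3298, -0.1547, 1.3073)

Intrinsics K: fx=831.6, fy=805.1, cx=330.9, cy=254.8
Marker side s = 0.13 m; corners in marker frame (Z=0):
  M0 = (-0.0650, +0.0650, 0)
  M1 = (+0.0650, +0.0650, 0)
  M2 = (+0.0650, -0.0650, 0)
  M3 = (-0.0650, -0.0650, 0)
Detected image corners:
  c0 = (108.123552, 207.688909) px
  c1 = (163.273530, 186.953616) px
  c2 = (134.930372, 108.228548) px
  c3 = (80.887157, 133.387735) px
Planar DLT: solve 8×8 A·h = b for H (H[2,2]=1):
  H  [+368.05003 +221.09390 +121.10220]
  H  [-244.27955 +597.81254 +159.53471]
  H  [-0.42643 +0.06112 +1.00000]
B = K⁻¹H; ‖b₁‖=0.764907, ‖b₂‖=0.764907; λ = 2/(‖b₁‖+‖b₂‖) = 1.307348, sign → tz>0 ⇒ λ=+1.307348
r₁ = λ·B[:,0] = (+0.80044,-0.22023,-0.55749); r₂ = λ·B[:,1] = (+0.31579,+0.94546,+0.07990)
r₃ = r₁×r₂ = (+0.50949,-0.24000,+0.82633); SVD([r₁ r₂ r₃]) → R = UVᵀ:
  R  [+0.80044 +0.31579 +0.50949]
  R  [-0.22023 +0.94546 -0.24000]
  R  [-0.55749 +0.07990 +0.82633]
t = (-0.32982, -0.15469, +1.30735) m
tr R = 2.572226; θ = arccos((tr R − 1)/2) = 0.666302 rad = 38.176°
axis k = ((R−Rᵀ)₃₂, (R−Rᵀ)₁₃, (R−Rᵀ)₂₁) / (2 sinθ) = (+0.258790, +0.863138, -0.433613)
rvec = θ·k = (+0.172432, +0.575110, -0.288917)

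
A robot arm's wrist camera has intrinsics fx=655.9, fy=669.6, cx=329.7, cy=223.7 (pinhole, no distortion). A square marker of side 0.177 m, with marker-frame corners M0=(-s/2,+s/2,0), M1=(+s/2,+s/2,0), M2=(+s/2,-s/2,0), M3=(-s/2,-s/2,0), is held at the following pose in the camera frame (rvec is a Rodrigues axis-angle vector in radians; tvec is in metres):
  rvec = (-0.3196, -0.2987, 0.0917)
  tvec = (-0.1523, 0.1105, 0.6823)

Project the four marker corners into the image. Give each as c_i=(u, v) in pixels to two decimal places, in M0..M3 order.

c0=(79.37, 417.50) c1=(260.30, 427.32) c2=(272.28, 259.05) c3=(107.24, 238.14)

Intrinsics K: fx=655.9, fy=669.6, cx=329.7, cy=223.7
Marker side s = 0.177 m; corners in marker frame (Z=0):
  M0 = (-0.0885, +0.0885, 0)
  M1 = (+0.0885, +0.0885, 0)
  M2 = (+0.0885, -0.0885, 0)
  M3 = (-0.0885, -0.0885, 0)
rvec = (-0.3196, -0.2987, 0.0917), |rvec| = θ = 0.44696 rad = 25.609°
Rodrigues: sinθ=0.43223, 1−cosθ=0.09824; R = I + sinθ·[k]× + (1−cosθ)·[k]×²:
    [+0.95199 -0.04173 -0.30326]
    [+0.13562 +0.94564 +0.29560]
    [+0.27444 -0.32253 +0.90590]
t = (-0.1523, 0.1105, 0.6823) m
M0: Pc = R·M0+t = (-0.24024, +0.18219, +0.62947); u = 655.9·(-0.24024)/0.62947 + 329.7 = 79.3670, v = 669.6·(+0.18219)/0.62947 + 223.7 = 417.5020
M1: Pc = R·M1+t = (-0.07174, +0.20619, +0.67804); u = 655.9·(-0.07174)/0.67804 + 329.7 = 260.3008, v = 669.6·(+0.20619)/0.67804 + 223.7 = 427.3235
M2: Pc = R·M2+t = (-0.06436, +0.03881, +0.73513); u = 655.9·(-0.06436)/0.73513 + 329.7 = 272.2810, v = 669.6·(+0.03881)/0.73513 + 223.7 = 259.0535
M3: Pc = R·M3+t = (-0.23286, +0.01481, +0.68656); u = 655.9·(-0.23286)/0.68656 + 329.7 = 107.2397, v = 669.6·(+0.01481)/0.68656 + 223.7 = 238.1430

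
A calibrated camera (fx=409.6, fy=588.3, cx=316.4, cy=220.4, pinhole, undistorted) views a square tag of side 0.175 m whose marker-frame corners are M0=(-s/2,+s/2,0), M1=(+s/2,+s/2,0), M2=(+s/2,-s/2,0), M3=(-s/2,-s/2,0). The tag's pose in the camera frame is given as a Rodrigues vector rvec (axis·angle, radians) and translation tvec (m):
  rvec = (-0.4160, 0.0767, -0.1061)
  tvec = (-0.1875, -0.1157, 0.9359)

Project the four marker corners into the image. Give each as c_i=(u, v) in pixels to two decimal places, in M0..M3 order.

c0=(195.70, 203.65) c1=(273.82, 189.86) c2=(270.50, 95.29) c3=(198.12, 108.96)

Intrinsics K: fx=409.6, fy=588.3, cx=316.4, cy=220.4
Marker side s = 0.175 m; corners in marker frame (Z=0):
  M0 = (-0.0875, +0.0875, 0)
  M1 = (+0.0875, +0.0875, 0)
  M2 = (+0.0875, -0.0875, 0)
  M3 = (-0.0875, -0.0875, 0)
rvec = (-0.4160, 0.0767, -0.1061), |rvec| = θ = 0.43611 rad = 24.988°
Rodrigues: sinθ=0.42242, 1−cosθ=0.09360; R = I + sinθ·[k]× + (1−cosθ)·[k]×²:
    [+0.99156 +0.08707 +0.09601]
    [-0.11847 +0.90929 +0.39893]
    [-0.05257 -0.40694 +0.91194]
t = (-0.1875, -0.1157, 0.9359) m
M0: Pc = R·M0+t = (-0.26664, -0.02577, +0.90489); u = 409.6·(-0.26664)/0.90489 + 316.4 = 195.7036, v = 588.3·(-0.02577)/0.90489 + 220.4 = 203.6458
M1: Pc = R·M1+t = (-0.09312, -0.04650, +0.89569); u = 409.6·(-0.09312)/0.89569 + 316.4 = 273.8163, v = 588.3·(-0.04650)/0.89569 + 220.4 = 189.8564
M2: Pc = R·M2+t = (-0.10836, -0.20563, +0.96691); u = 409.6·(-0.10836)/0.96691 + 316.4 = 270.4982, v = 588.3·(-0.20563)/0.96691 + 220.4 = 95.2879
M3: Pc = R·M3+t = (-0.28188, -0.18490, +0.97611); u = 409.6·(-0.28188)/0.97611 + 316.4 = 198.1157, v = 588.3·(-0.18490)/0.97611 + 220.4 = 108.9625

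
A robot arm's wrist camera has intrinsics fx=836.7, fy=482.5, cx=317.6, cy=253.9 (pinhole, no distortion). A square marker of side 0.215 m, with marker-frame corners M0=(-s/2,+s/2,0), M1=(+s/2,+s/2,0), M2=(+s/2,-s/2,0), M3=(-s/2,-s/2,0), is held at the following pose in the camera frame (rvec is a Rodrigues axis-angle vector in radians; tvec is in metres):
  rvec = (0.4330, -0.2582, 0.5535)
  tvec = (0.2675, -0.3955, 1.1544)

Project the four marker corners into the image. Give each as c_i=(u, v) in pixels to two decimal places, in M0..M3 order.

Intrinsics K: fx=836.7, fy=482.5, cx=317.6, cy=253.9
Marker side s = 0.215 m; corners in marker frame (Z=0):
  M0 = (-0.1075, +0.1075, 0)
  M1 = (+0.1075, +0.1075, 0)
  M2 = (+0.1075, -0.1075, 0)
  M3 = (-0.1075, -0.1075, 0)
rvec = (0.4330, -0.2582, 0.5535), |rvec| = θ = 0.74868 rad = 42.896°
Rodrigues: sinθ=0.68067, 1−cosθ=0.26741; R = I + sinθ·[k]× + (1−cosθ)·[k]×²:
    [+0.82204 -0.55656 -0.12041]
    [+0.44988 +0.76439 -0.46185]
    [+0.34908 +0.32549 +0.87875]
t = (0.2675, -0.3955, 1.1544) m
M0: Pc = R·M0+t = (+0.11930, -0.36169, +1.15186); u = 836.7·(+0.11930)/1.15186 + 317.6 = 404.2588, v = 482.5·(-0.36169)/1.15186 + 253.9 = 102.3929
M1: Pc = R·M1+t = (+0.29604, -0.26496, +1.22692); u = 836.7·(+0.29604)/1.22692 + 317.6 = 519.4846, v = 482.5·(-0.26496)/1.22692 + 253.9 = 149.6993
M2: Pc = R·M2+t = (+0.41570, -0.42931, +1.15694); u = 836.7·(+0.41570)/1.15694 + 317.6 = 618.2347, v = 482.5·(-0.42931)/1.15694 + 253.9 = 74.8565
M3: Pc = R·M3+t = (+0.23896, -0.52604, +1.08188); u = 836.7·(+0.23896)/1.08188 + 317.6 = 502.4063, v = 482.5·(-0.52604)/1.08188 + 253.9 = 19.2981

c0=(404.26, 102.39) c1=(519.48, 149.70) c2=(618.23, 74.86) c3=(502.41, 19.30)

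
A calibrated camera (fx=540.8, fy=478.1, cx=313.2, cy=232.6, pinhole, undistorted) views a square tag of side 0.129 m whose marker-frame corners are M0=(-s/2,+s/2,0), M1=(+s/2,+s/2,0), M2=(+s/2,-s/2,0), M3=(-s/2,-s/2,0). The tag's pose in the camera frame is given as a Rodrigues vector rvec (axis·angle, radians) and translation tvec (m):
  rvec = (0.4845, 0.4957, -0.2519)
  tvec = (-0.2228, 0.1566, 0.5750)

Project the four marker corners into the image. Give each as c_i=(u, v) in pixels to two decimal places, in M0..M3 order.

Intrinsics K: fx=540.8, fy=478.1, cx=313.2, cy=232.6
Marker side s = 0.129 m; corners in marker frame (Z=0):
  M0 = (-0.0645, +0.0645, 0)
  M1 = (+0.0645, +0.0645, 0)
  M2 = (+0.0645, -0.0645, 0)
  M3 = (-0.0645, -0.0645, 0)
rvec = (0.4845, 0.4957, -0.2519), |rvec| = θ = 0.73750 rad = 42.256°
Rodrigues: sinθ=0.67244, 1−cosθ=0.25985; R = I + sinθ·[k]× + (1−cosθ)·[k]×²:
    [+0.85229 +0.34442 +0.39366]
    [-0.11494 +0.85754 -0.50141]
    [-0.51028 +0.38210 +0.77046]
t = (-0.2228, 0.1566, 0.5750) m
M0: Pc = R·M0+t = (-0.25556, +0.21932, +0.63256); u = 540.8·(-0.25556)/0.63256 + 313.2 = 94.7129, v = 478.1·(+0.21932)/0.63256 + 232.6 = 398.3700
M1: Pc = R·M1+t = (-0.14561, +0.20450, +0.56673); u = 540.8·(-0.14561)/0.56673 + 313.2 = 174.2508, v = 478.1·(+0.20450)/0.56673 + 232.6 = 405.1158
M2: Pc = R·M2+t = (-0.19004, +0.09388, +0.51744); u = 540.8·(-0.19004)/0.51744 + 313.2 = 114.5793, v = 478.1·(+0.09388)/0.51744 + 232.6 = 319.3377
M3: Pc = R·M3+t = (-0.29999, +0.10870, +0.58327); u = 540.8·(-0.29999)/0.58327 + 313.2 = 35.0540, v = 478.1·(+0.10870)/0.58327 + 232.6 = 321.7025

c0=(94.71, 398.37) c1=(174.25, 405.12) c2=(114.58, 319.34) c3=(35.05, 321.70)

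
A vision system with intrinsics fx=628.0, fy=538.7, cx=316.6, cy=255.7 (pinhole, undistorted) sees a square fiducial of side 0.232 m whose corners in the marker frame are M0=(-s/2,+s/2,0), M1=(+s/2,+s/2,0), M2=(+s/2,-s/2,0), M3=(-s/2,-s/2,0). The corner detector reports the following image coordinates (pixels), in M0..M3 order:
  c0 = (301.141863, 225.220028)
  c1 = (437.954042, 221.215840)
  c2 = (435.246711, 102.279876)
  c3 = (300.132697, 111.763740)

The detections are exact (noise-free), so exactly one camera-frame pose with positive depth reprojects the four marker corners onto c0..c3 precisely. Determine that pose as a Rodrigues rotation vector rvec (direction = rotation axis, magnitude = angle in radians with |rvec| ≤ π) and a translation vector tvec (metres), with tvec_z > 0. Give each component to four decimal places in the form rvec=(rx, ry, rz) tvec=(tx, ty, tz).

rvec=(-0.0531, 0.2219, -0.0149) tvec=(0.0854, -0.1795, 1.0647)

Intrinsics K: fx=628.0, fy=538.7, cx=316.6, cy=255.7
Marker side s = 0.232 m; corners in marker frame (Z=0):
  M0 = (-0.1160, +0.1160, 0)
  M1 = (+0.1160, +0.1160, 0)
  M2 = (+0.1160, -0.1160, 0)
  M3 = (-0.1160, -0.1160, 0)
Detected image corners:
  c0 = (301.141863, 225.220028) px
  c1 = (437.954042, 221.215840) px
  c2 = (435.246711, 102.279876) px
  c3 = (300.132697, 111.763740) px
Planar DLT: solve 8×8 A·h = b for H (H[2,2]=1):
  H  [+510.00519 -10.88374 +366.98701]
  H  [-63.19196 +492.13891 +164.85672]
  H  [-0.20623 -0.05102 +1.00000]
B = K⁻¹H; ‖b₁‖=0.939208, ‖b₂‖=0.939208; λ = 2/(‖b₁‖+‖b₂‖) = 1.064727, sign → tz>0 ⇒ λ=+1.064727
r₁ = λ·B[:,0] = (+0.97538,-0.02067,-0.21958); r₂ = λ·B[:,1] = (+0.00893,+0.99848,-0.05432)
r₃ = r₁×r₂ = (+0.22037,+0.05102,+0.97408); SVD([r₁ r₂ r₃]) → R = UVᵀ:
  R  [+0.97538 +0.00893 +0.22037]
  R  [-0.02067 +0.99848 +0.05102]
  R  [-0.21958 -0.05432 +0.97408]
t = (+0.08543, -0.17955, +1.06473) m
tr R = 2.947940; θ = arccos((tr R − 1)/2) = 0.228665 rad = 13.102°
axis k = ((R−Rᵀ)₃₂, (R−Rᵀ)₁₃, (R−Rᵀ)₂₁) / (2 sinθ) = (-0.232356, +0.970436, -0.065297)
rvec = θ·k = (-0.053132, +0.221904, -0.014931)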